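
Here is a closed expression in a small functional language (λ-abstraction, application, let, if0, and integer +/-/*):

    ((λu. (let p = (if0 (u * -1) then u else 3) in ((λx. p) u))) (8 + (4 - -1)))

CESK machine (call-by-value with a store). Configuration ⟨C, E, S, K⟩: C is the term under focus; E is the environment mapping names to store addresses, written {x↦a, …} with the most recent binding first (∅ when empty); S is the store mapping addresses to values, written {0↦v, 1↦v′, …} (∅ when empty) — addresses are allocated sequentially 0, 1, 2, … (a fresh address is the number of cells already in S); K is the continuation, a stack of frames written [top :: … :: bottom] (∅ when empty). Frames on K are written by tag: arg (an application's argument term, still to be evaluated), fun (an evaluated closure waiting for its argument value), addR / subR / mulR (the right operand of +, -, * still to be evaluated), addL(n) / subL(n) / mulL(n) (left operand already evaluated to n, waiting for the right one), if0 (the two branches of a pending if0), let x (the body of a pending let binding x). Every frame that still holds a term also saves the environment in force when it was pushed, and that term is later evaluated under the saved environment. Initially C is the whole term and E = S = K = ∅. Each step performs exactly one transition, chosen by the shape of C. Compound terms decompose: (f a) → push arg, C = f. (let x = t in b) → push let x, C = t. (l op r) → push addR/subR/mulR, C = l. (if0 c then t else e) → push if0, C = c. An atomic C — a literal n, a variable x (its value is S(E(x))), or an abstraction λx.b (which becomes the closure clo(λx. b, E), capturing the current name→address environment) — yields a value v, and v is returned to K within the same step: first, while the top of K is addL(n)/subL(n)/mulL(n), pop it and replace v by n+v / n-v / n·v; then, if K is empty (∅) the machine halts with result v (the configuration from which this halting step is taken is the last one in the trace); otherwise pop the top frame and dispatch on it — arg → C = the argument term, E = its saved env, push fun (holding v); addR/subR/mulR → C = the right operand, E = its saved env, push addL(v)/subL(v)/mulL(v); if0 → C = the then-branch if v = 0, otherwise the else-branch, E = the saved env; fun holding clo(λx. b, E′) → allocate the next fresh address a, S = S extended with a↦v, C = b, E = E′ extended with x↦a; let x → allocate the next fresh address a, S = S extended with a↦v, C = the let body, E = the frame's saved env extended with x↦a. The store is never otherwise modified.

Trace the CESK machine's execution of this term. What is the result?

Answer: 3

Derivation:
[0] [C=((λu. (let p = (if0 (u * -1) then u else 3) in ((λx. p) u))) (8 + (4 - -1))) | E=∅ | S=∅ | K=∅]
[1] [C=(λu. (let p = (if0 (u * -1) then u else 3) in ((λx. p) u))) | E=∅ | S=∅ | K=[arg]]
[2] [C=(8 + (4 - -1)) | E=∅ | S=∅ | K=[fun]]
[3] [C=8 | E=∅ | S=∅ | K=[addR :: fun]]
[4] [C=(4 - -1) | E=∅ | S=∅ | K=[addL(8) :: fun]]
[5] [C=4 | E=∅ | S=∅ | K=[subR :: addL(8) :: fun]]
[6] [C=-1 | E=∅ | S=∅ | K=[subL(4) :: addL(8) :: fun]]
[7] [C=(let p = (if0 (u * -1) then u else 3) in ((λx. p) u)) | E={u↦0} | S={0↦13} | K=∅]
[8] [C=(if0 (u * -1) then u else 3) | E={u↦0} | S={0↦13} | K=[let p]]
[9] [C=(u * -1) | E={u↦0} | S={0↦13} | K=[if0 :: let p]]
[10] [C=u | E={u↦0} | S={0↦13} | K=[mulR :: if0 :: let p]]
[11] [C=-1 | E={u↦0} | S={0↦13} | K=[mulL(13) :: if0 :: let p]]
[12] [C=3 | E={u↦0} | S={0↦13} | K=[let p]]
[13] [C=((λx. p) u) | E={p↦1, u↦0} | S={0↦13, 1↦3} | K=∅]
[14] [C=(λx. p) | E={p↦1, u↦0} | S={0↦13, 1↦3} | K=[arg]]
[15] [C=u | E={p↦1, u↦0} | S={0↦13, 1↦3} | K=[fun]]
[16] [C=p | E={x↦2, p↦1, u↦0} | S={0↦13, 1↦3, 2↦13} | K=∅]
→ final value 3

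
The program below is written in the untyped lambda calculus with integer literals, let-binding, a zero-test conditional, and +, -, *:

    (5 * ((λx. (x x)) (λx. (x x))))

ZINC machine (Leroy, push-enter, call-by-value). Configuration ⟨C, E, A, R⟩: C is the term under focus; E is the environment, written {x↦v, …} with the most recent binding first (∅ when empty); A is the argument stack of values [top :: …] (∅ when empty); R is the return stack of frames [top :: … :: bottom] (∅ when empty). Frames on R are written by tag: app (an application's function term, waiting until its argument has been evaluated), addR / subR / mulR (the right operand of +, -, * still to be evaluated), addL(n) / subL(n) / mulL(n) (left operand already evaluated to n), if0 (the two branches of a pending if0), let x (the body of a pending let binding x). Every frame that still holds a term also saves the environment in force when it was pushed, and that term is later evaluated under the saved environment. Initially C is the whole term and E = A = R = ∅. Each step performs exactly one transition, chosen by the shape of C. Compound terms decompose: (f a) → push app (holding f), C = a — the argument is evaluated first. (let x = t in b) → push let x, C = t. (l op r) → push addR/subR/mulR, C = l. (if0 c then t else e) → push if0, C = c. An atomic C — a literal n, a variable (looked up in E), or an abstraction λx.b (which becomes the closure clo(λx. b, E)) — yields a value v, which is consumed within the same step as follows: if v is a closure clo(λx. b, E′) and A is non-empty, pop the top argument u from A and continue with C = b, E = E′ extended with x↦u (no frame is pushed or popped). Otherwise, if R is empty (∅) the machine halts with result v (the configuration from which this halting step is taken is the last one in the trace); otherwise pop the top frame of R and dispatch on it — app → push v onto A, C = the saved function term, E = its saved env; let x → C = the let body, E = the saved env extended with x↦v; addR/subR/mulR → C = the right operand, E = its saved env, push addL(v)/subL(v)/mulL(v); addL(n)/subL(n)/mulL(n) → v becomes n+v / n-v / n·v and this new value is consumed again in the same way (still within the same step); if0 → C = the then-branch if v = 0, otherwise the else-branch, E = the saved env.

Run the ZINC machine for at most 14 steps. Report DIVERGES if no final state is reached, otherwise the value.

[0] [C=(5 * ((λx. (x x)) (λx. (x x)))) | E=∅ | A=∅ | R=∅]
[1] [C=5 | E=∅ | A=∅ | R=[mulR]]
[2] [C=((λx. (x x)) (λx. (x x))) | E=∅ | A=∅ | R=[mulL(5)]]
[3] [C=(λx. (x x)) | E=∅ | A=∅ | R=[app :: mulL(5)]]
[4] [C=(λx. (x x)) | E=∅ | A=[clo(λx. (x x), ∅)] | R=[mulL(5)]]
[5] [C=(x x) | E={x↦clo(λx. (x x), ∅)} | A=∅ | R=[mulL(5)]]
[6] [C=x | E={x↦clo(λx. (x x), ∅)} | A=∅ | R=[app :: mulL(5)]]
[7] [C=x | E={x↦clo(λx. (x x), ∅)} | A=[clo(λx. (x x), ∅)] | R=[mulL(5)]]
… configuration repeats with period 3 (steps 5–7 recur indefinitely) …

Answer: DIVERGES (no final state within 14 steps)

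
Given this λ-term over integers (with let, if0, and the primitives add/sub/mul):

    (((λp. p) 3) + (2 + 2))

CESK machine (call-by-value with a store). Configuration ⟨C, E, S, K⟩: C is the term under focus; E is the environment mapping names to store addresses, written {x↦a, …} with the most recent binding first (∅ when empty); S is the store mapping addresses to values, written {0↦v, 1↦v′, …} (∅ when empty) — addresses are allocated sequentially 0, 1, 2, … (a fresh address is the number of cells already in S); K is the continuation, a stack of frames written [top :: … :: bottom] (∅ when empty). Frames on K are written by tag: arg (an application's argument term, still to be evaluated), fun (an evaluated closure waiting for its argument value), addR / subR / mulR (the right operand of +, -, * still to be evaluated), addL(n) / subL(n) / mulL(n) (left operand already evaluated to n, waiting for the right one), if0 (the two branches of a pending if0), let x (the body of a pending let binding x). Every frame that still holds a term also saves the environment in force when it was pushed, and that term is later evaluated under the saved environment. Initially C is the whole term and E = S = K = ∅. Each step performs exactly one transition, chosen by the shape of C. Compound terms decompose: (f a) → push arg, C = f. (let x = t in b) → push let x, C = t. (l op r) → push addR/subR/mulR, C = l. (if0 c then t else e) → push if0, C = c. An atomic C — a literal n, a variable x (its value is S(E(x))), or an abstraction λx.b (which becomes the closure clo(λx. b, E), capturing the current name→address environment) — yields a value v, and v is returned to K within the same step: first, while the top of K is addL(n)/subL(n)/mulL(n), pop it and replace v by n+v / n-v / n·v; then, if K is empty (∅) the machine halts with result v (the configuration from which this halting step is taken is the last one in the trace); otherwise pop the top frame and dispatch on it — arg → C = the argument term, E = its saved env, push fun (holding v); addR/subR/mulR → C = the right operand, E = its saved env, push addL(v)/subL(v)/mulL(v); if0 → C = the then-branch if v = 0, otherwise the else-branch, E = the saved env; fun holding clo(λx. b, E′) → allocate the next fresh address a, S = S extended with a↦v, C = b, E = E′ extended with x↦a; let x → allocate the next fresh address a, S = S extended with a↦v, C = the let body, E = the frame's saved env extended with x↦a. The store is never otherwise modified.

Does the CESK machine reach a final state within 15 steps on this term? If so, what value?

t=0: ⟨C=(((λp. p) 3) + (2 + 2)); E=∅; S=∅; K=∅⟩
t=1: ⟨C=((λp. p) 3); E=∅; S=∅; K=[addR]⟩
t=2: ⟨C=(λp. p); E=∅; S=∅; K=[arg :: addR]⟩
t=3: ⟨C=3; E=∅; S=∅; K=[fun :: addR]⟩
t=4: ⟨C=p; E={p↦0}; S={0↦3}; K=[addR]⟩
t=5: ⟨C=(2 + 2); E=∅; S={0↦3}; K=[addL(3)]⟩
t=6: ⟨C=2; E=∅; S={0↦3}; K=[addR :: addL(3)]⟩
t=7: ⟨C=2; E=∅; S={0↦3}; K=[addL(2) :: addL(3)]⟩
→ final value 7

Answer: 7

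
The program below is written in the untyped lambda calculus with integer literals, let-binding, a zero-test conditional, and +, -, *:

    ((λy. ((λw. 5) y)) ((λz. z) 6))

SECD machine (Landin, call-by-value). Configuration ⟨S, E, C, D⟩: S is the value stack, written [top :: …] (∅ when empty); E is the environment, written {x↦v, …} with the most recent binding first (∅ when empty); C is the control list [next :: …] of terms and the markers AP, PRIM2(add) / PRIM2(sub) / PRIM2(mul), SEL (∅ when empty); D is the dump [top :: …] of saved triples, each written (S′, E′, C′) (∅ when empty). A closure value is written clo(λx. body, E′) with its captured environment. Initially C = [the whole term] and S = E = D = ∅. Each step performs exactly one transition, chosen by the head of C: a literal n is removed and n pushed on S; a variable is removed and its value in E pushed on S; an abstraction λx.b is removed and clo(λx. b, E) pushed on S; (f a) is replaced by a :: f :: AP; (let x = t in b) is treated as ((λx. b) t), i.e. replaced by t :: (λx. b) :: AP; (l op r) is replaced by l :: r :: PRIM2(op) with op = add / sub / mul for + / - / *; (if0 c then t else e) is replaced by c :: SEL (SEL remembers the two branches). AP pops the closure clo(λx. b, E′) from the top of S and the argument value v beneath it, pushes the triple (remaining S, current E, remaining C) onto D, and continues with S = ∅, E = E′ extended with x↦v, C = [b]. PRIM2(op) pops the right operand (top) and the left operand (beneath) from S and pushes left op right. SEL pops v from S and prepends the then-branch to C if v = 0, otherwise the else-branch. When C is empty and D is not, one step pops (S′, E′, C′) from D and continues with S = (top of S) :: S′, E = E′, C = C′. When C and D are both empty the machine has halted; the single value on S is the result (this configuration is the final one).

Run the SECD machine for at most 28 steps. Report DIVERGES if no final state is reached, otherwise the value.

t=0: <S=∅, E=∅, C=[((λy. ((λw. 5) y)) ((λz. z) 6))], D=∅>
t=1: <S=∅, E=∅, C=[((λz. z) 6) :: (λy. ((λw. 5) y)) :: AP], D=∅>
t=2: <S=∅, E=∅, C=[6 :: (λz. z) :: AP :: (λy. ((λw. 5) y)) :: AP], D=∅>
t=3: <S=[6], E=∅, C=[(λz. z) :: AP :: (λy. ((λw. 5) y)) :: AP], D=∅>
t=4: <S=[clo(λz. z, ∅) :: 6], E=∅, C=[AP :: (λy. ((λw. 5) y)) :: AP], D=∅>
t=5: <S=∅, E={z↦6}, C=[z], D=[(∅, ∅, [(λy. ((λw. 5) y)) :: AP])]>
t=6: <S=[6], E={z↦6}, C=∅, D=[(∅, ∅, [(λy. ((λw. 5) y)) :: AP])]>
t=7: <S=[6], E=∅, C=[(λy. ((λw. 5) y)) :: AP], D=∅>
t=8: <S=[clo(λy. ((λw. 5) y), ∅) :: 6], E=∅, C=[AP], D=∅>
t=9: <S=∅, E={y↦6}, C=[((λw. 5) y)], D=[(∅, ∅, ∅)]>
t=10: <S=∅, E={y↦6}, C=[y :: (λw. 5) :: AP], D=[(∅, ∅, ∅)]>
t=11: <S=[6], E={y↦6}, C=[(λw. 5) :: AP], D=[(∅, ∅, ∅)]>
t=12: <S=[clo(λw. 5, {y↦6}) :: 6], E={y↦6}, C=[AP], D=[(∅, ∅, ∅)]>
t=13: <S=∅, E={w↦6, y↦6}, C=[5], D=[(∅, {y↦6}, ∅) :: (∅, ∅, ∅)]>
t=14: <S=[5], E={w↦6, y↦6}, C=∅, D=[(∅, {y↦6}, ∅) :: (∅, ∅, ∅)]>
t=15: <S=[5], E={y↦6}, C=∅, D=[(∅, ∅, ∅)]>
t=16: <S=[5], E=∅, C=∅, D=∅>
→ final value 5

Answer: 5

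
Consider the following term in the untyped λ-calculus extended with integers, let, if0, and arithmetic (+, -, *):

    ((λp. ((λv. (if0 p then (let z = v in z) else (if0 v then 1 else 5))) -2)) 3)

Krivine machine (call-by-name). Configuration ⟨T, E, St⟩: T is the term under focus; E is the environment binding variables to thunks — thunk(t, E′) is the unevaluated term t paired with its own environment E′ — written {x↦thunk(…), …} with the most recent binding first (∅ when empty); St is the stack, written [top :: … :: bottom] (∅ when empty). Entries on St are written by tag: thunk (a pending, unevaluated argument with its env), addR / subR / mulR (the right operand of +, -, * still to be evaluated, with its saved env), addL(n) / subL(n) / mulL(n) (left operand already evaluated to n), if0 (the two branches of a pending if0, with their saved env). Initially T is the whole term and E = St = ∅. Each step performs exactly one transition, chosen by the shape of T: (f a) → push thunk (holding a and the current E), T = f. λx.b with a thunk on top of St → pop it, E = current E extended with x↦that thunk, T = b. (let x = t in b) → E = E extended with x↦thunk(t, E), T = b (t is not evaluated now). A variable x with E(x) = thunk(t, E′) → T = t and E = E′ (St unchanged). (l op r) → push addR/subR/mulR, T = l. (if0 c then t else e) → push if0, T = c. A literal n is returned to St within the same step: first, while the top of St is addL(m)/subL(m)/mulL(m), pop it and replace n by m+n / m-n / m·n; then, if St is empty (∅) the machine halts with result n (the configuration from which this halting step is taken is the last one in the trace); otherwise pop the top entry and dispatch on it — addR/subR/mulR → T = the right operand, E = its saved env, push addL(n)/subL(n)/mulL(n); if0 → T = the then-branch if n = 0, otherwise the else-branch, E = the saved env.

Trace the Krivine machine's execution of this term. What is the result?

[0] <T=((λp. ((λv. (if0 p then (let z = v in z) else (if0 v then 1 else 5))) -2)) 3), E=∅, St=∅>
[1] <T=(λp. ((λv. (if0 p then (let z = v in z) else (if0 v then 1 else 5))) -2)), E=∅, St=[thunk]>
[2] <T=((λv. (if0 p then (let z = v in z) else (if0 v then 1 else 5))) -2), E={p↦thunk(3, ∅)}, St=∅>
[3] <T=(λv. (if0 p then (let z = v in z) else (if0 v then 1 else 5))), E={p↦thunk(3, ∅)}, St=[thunk]>
[4] <T=(if0 p then (let z = v in z) else (if0 v then 1 else 5)), E={v↦thunk(-2, {p↦thunk(3, ∅)}), p↦thunk(3, ∅)}, St=∅>
[5] <T=p, E={v↦thunk(-2, {p↦thunk(3, ∅)}), p↦thunk(3, ∅)}, St=[if0]>
[6] <T=3, E=∅, St=[if0]>
[7] <T=(if0 v then 1 else 5), E={v↦thunk(-2, {p↦thunk(3, ∅)}), p↦thunk(3, ∅)}, St=∅>
[8] <T=v, E={v↦thunk(-2, {p↦thunk(3, ∅)}), p↦thunk(3, ∅)}, St=[if0]>
[9] <T=-2, E={p↦thunk(3, ∅)}, St=[if0]>
[10] <T=5, E={v↦thunk(-2, {p↦thunk(3, ∅)}), p↦thunk(3, ∅)}, St=∅>
→ final value 5

Answer: 5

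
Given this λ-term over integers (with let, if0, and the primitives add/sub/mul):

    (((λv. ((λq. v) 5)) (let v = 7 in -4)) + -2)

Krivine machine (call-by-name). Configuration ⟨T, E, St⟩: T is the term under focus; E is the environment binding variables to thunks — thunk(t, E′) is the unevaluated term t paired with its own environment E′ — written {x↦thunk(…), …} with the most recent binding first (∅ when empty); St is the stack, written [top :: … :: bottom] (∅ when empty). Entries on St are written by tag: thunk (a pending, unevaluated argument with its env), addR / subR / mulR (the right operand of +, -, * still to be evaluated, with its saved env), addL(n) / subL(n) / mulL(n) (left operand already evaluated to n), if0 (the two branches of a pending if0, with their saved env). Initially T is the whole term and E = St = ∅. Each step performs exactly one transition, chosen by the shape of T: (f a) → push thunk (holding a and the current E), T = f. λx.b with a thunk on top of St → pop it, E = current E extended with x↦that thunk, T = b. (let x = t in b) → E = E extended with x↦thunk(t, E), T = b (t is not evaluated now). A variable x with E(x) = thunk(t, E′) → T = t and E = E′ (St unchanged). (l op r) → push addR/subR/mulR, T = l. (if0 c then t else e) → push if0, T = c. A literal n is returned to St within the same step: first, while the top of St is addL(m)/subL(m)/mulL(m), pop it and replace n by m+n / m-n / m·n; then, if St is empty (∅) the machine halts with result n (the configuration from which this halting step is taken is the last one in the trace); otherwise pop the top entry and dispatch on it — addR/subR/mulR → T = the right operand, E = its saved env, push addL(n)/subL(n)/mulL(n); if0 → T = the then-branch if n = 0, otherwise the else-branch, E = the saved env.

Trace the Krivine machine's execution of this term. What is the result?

Answer: -6

Execution trace:
t=0: ⟨T=(((λv. ((λq. v) 5)) (let v = 7 in -4)) + -2); E=∅; St=∅⟩
t=1: ⟨T=((λv. ((λq. v) 5)) (let v = 7 in -4)); E=∅; St=[addR]⟩
t=2: ⟨T=(λv. ((λq. v) 5)); E=∅; St=[thunk :: addR]⟩
t=3: ⟨T=((λq. v) 5); E={v↦thunk((let v = 7 in -4), ∅)}; St=[addR]⟩
t=4: ⟨T=(λq. v); E={v↦thunk((let v = 7 in -4), ∅)}; St=[thunk :: addR]⟩
t=5: ⟨T=v; E={q↦thunk(5, {v↦thunk((let v = 7 in -4), ∅)}), v↦thunk((let v = 7 in -4), ∅)}; St=[addR]⟩
t=6: ⟨T=(let v = 7 in -4); E=∅; St=[addR]⟩
t=7: ⟨T=-4; E={v↦thunk(7, ∅)}; St=[addR]⟩
t=8: ⟨T=-2; E=∅; St=[addL(-4)]⟩
→ final value -6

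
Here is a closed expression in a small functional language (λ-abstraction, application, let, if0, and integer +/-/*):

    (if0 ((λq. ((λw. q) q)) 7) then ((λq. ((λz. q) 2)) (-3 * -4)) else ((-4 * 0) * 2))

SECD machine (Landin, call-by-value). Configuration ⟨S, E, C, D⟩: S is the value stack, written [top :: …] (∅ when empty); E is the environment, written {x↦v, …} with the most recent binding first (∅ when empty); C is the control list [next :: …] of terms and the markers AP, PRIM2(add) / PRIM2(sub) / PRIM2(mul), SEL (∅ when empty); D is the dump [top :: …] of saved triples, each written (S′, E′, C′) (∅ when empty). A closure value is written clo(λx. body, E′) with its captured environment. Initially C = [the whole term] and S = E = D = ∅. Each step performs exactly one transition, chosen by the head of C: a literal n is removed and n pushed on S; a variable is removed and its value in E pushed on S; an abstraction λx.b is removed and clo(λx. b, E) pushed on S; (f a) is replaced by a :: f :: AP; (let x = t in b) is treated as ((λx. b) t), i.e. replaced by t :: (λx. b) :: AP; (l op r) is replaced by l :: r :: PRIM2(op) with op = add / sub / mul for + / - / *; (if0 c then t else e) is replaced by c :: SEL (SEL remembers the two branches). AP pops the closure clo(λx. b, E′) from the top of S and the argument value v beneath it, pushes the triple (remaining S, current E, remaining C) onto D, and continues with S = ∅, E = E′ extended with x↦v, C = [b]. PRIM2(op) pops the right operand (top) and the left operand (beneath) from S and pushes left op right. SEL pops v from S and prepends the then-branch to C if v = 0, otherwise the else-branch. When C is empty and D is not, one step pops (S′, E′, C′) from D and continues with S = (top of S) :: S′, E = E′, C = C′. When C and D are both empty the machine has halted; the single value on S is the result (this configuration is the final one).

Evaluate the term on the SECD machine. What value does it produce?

Answer: 0

Machine steps:
t=0: [S=∅ | E=∅ | C=[(if0 ((λq. ((λw. q) q)) 7) then ((λq. ((λz. q) 2)) (-3 * -4)) else ((-4 * 0) * 2))] | D=∅]
t=1: [S=∅ | E=∅ | C=[((λq. ((λw. q) q)) 7) :: SEL] | D=∅]
t=2: [S=∅ | E=∅ | C=[7 :: (λq. ((λw. q) q)) :: AP :: SEL] | D=∅]
t=3: [S=[7] | E=∅ | C=[(λq. ((λw. q) q)) :: AP :: SEL] | D=∅]
t=4: [S=[clo(λq. ((λw. q) q), ∅) :: 7] | E=∅ | C=[AP :: SEL] | D=∅]
t=5: [S=∅ | E={q↦7} | C=[((λw. q) q)] | D=[(∅, ∅, [SEL])]]
t=6: [S=∅ | E={q↦7} | C=[q :: (λw. q) :: AP] | D=[(∅, ∅, [SEL])]]
t=7: [S=[7] | E={q↦7} | C=[(λw. q) :: AP] | D=[(∅, ∅, [SEL])]]
t=8: [S=[clo(λw. q, {q↦7}) :: 7] | E={q↦7} | C=[AP] | D=[(∅, ∅, [SEL])]]
t=9: [S=∅ | E={w↦7, q↦7} | C=[q] | D=[(∅, {q↦7}, ∅) :: (∅, ∅, [SEL])]]
t=10: [S=[7] | E={w↦7, q↦7} | C=∅ | D=[(∅, {q↦7}, ∅) :: (∅, ∅, [SEL])]]
t=11: [S=[7] | E={q↦7} | C=∅ | D=[(∅, ∅, [SEL])]]
t=12: [S=[7] | E=∅ | C=[SEL] | D=∅]
t=13: [S=∅ | E=∅ | C=[((-4 * 0) * 2)] | D=∅]
t=14: [S=∅ | E=∅ | C=[(-4 * 0) :: 2 :: PRIM2(mul)] | D=∅]
t=15: [S=∅ | E=∅ | C=[-4 :: 0 :: PRIM2(mul) :: 2 :: PRIM2(mul)] | D=∅]
t=16: [S=[-4] | E=∅ | C=[0 :: PRIM2(mul) :: 2 :: PRIM2(mul)] | D=∅]
t=17: [S=[0 :: -4] | E=∅ | C=[PRIM2(mul) :: 2 :: PRIM2(mul)] | D=∅]
t=18: [S=[0] | E=∅ | C=[2 :: PRIM2(mul)] | D=∅]
t=19: [S=[2 :: 0] | E=∅ | C=[PRIM2(mul)] | D=∅]
t=20: [S=[0] | E=∅ | C=∅ | D=∅]
→ final value 0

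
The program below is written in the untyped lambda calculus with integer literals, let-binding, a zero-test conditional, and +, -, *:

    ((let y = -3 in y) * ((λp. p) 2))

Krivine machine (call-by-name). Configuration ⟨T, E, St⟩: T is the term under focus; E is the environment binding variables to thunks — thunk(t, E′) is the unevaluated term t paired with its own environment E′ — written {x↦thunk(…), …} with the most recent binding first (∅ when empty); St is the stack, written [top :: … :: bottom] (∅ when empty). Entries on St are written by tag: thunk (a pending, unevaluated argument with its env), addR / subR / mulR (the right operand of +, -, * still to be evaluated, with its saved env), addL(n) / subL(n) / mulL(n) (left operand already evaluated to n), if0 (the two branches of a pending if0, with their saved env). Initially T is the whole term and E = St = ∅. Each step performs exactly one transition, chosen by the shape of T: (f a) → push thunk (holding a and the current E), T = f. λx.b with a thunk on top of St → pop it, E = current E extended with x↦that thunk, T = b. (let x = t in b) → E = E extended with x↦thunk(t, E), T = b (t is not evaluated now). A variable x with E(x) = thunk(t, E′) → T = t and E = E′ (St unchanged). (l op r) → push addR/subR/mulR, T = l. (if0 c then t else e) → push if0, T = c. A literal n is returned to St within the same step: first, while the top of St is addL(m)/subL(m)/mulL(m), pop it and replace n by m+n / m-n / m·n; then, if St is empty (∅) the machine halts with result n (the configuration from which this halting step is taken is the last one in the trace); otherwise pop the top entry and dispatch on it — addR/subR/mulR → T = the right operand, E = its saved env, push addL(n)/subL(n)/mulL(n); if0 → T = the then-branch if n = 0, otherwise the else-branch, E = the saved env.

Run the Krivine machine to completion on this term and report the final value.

Answer: -6

Execution trace:
step 0: <T=((let y = -3 in y) * ((λp. p) 2)), E=∅, St=∅>
step 1: <T=(let y = -3 in y), E=∅, St=[mulR]>
step 2: <T=y, E={y↦thunk(-3, ∅)}, St=[mulR]>
step 3: <T=-3, E=∅, St=[mulR]>
step 4: <T=((λp. p) 2), E=∅, St=[mulL(-3)]>
step 5: <T=(λp. p), E=∅, St=[thunk :: mulL(-3)]>
step 6: <T=p, E={p↦thunk(2, ∅)}, St=[mulL(-3)]>
step 7: <T=2, E=∅, St=[mulL(-3)]>
→ final value -6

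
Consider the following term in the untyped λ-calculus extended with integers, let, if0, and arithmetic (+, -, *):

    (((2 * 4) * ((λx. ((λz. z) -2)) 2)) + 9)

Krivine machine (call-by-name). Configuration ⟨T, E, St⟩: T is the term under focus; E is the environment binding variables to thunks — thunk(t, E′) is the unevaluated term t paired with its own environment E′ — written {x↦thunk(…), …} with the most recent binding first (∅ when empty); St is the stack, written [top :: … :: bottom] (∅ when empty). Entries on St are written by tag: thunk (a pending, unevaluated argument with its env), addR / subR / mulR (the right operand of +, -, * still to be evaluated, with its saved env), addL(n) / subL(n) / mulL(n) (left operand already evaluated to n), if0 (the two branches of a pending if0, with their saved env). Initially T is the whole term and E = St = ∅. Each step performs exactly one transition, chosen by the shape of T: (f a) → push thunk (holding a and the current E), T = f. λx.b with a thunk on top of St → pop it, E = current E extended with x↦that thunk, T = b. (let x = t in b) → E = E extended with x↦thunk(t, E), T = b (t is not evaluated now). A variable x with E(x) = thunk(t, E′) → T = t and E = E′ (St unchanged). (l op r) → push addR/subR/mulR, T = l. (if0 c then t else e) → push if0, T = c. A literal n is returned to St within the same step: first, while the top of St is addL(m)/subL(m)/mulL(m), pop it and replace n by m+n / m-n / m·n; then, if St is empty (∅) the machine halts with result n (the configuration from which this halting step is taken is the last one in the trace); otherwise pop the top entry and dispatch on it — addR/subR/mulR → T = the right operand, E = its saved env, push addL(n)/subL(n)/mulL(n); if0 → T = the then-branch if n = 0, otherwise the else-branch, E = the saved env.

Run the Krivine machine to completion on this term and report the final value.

Answer: -7

Machine steps:
step 0: ⟨T=(((2 * 4) * ((λx. ((λz. z) -2)) 2)) + 9); E=∅; St=∅⟩
step 1: ⟨T=((2 * 4) * ((λx. ((λz. z) -2)) 2)); E=∅; St=[addR]⟩
step 2: ⟨T=(2 * 4); E=∅; St=[mulR :: addR]⟩
step 3: ⟨T=2; E=∅; St=[mulR :: mulR :: addR]⟩
step 4: ⟨T=4; E=∅; St=[mulL(2) :: mulR :: addR]⟩
step 5: ⟨T=((λx. ((λz. z) -2)) 2); E=∅; St=[mulL(8) :: addR]⟩
step 6: ⟨T=(λx. ((λz. z) -2)); E=∅; St=[thunk :: mulL(8) :: addR]⟩
step 7: ⟨T=((λz. z) -2); E={x↦thunk(2, ∅)}; St=[mulL(8) :: addR]⟩
step 8: ⟨T=(λz. z); E={x↦thunk(2, ∅)}; St=[thunk :: mulL(8) :: addR]⟩
step 9: ⟨T=z; E={z↦thunk(-2, {x↦thunk(2, ∅)}), x↦thunk(2, ∅)}; St=[mulL(8) :: addR]⟩
step 10: ⟨T=-2; E={x↦thunk(2, ∅)}; St=[mulL(8) :: addR]⟩
step 11: ⟨T=9; E=∅; St=[addL(-16)]⟩
→ final value -7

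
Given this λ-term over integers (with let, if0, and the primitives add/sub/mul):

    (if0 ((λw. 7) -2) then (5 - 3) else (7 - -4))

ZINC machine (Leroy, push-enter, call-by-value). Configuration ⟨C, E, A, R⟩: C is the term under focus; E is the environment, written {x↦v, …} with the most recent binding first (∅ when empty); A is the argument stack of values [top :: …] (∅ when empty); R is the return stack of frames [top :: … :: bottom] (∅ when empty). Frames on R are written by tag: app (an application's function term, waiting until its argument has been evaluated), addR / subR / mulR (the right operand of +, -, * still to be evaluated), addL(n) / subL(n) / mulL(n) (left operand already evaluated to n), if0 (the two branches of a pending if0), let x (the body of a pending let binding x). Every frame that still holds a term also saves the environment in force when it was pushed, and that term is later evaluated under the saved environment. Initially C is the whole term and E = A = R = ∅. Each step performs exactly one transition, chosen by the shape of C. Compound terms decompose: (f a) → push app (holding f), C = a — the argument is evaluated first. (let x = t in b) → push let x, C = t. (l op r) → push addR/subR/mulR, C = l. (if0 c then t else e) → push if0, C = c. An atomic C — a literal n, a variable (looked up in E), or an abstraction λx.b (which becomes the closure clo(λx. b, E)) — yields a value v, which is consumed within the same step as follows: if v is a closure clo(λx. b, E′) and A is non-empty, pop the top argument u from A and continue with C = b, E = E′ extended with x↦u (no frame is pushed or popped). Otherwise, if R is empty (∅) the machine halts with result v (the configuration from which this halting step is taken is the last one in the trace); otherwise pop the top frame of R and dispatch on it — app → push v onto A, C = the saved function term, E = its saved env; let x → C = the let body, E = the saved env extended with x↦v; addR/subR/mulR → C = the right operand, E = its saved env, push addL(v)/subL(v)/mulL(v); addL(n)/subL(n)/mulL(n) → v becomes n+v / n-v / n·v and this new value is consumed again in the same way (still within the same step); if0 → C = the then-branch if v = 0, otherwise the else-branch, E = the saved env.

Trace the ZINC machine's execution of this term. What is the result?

t=0: ⟨C=(if0 ((λw. 7) -2) then (5 - 3) else (7 - -4)); E=∅; A=∅; R=∅⟩
t=1: ⟨C=((λw. 7) -2); E=∅; A=∅; R=[if0]⟩
t=2: ⟨C=-2; E=∅; A=∅; R=[app :: if0]⟩
t=3: ⟨C=(λw. 7); E=∅; A=[-2]; R=[if0]⟩
t=4: ⟨C=7; E={w↦-2}; A=∅; R=[if0]⟩
t=5: ⟨C=(7 - -4); E=∅; A=∅; R=∅⟩
t=6: ⟨C=7; E=∅; A=∅; R=[subR]⟩
t=7: ⟨C=-4; E=∅; A=∅; R=[subL(7)]⟩
→ final value 11

Answer: 11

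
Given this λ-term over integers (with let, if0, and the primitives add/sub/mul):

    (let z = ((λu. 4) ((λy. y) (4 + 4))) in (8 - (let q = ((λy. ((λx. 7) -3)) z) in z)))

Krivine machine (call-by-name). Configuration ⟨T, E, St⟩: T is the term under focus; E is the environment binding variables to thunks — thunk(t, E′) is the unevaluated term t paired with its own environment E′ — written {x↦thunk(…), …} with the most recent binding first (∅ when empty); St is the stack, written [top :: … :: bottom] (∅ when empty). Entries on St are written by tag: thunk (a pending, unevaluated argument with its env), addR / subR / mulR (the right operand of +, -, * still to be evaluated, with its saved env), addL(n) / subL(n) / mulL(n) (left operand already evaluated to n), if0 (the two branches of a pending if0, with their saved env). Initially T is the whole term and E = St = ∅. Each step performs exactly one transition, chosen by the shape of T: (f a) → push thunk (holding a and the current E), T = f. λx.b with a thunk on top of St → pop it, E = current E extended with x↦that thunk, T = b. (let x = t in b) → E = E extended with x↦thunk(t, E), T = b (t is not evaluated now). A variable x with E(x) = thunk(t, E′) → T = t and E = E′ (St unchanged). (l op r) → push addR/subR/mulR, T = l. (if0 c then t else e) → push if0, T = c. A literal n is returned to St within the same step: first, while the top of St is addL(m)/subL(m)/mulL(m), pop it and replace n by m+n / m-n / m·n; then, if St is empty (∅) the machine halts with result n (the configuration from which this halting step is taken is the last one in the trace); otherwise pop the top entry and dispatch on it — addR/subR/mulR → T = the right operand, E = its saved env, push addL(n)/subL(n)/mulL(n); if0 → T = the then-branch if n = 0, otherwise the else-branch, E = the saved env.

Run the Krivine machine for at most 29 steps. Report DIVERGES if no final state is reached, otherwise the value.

[0] [T=(let z = ((λu. 4) ((λy. y) (4 + 4))) in (8 - (let q = ((λy. ((λx. 7) -3)) z) in z))) | E=∅ | St=∅]
[1] [T=(8 - (let q = ((λy. ((λx. 7) -3)) z) in z)) | E={z↦thunk(((λu. 4) ((λy. y) (4 + 4))), ∅)} | St=∅]
[2] [T=8 | E={z↦thunk(((λu. 4) ((λy. y) (4 + 4))), ∅)} | St=[subR]]
[3] [T=(let q = ((λy. ((λx. 7) -3)) z) in z) | E={z↦thunk(((λu. 4) ((λy. y) (4 + 4))), ∅)} | St=[subL(8)]]
[4] [T=z | E={q↦thunk(((λy. ((λx. 7) -3)) z), {z↦thunk(((λu. 4) ((λy. y) (4 + 4))), ∅)}), z↦thunk(((λu. 4) ((λy. y) (4 + 4))), ∅)} | St=[subL(8)]]
[5] [T=((λu. 4) ((λy. y) (4 + 4))) | E=∅ | St=[subL(8)]]
[6] [T=(λu. 4) | E=∅ | St=[thunk :: subL(8)]]
[7] [T=4 | E={u↦thunk(((λy. y) (4 + 4)), ∅)} | St=[subL(8)]]
→ final value 4

Answer: 4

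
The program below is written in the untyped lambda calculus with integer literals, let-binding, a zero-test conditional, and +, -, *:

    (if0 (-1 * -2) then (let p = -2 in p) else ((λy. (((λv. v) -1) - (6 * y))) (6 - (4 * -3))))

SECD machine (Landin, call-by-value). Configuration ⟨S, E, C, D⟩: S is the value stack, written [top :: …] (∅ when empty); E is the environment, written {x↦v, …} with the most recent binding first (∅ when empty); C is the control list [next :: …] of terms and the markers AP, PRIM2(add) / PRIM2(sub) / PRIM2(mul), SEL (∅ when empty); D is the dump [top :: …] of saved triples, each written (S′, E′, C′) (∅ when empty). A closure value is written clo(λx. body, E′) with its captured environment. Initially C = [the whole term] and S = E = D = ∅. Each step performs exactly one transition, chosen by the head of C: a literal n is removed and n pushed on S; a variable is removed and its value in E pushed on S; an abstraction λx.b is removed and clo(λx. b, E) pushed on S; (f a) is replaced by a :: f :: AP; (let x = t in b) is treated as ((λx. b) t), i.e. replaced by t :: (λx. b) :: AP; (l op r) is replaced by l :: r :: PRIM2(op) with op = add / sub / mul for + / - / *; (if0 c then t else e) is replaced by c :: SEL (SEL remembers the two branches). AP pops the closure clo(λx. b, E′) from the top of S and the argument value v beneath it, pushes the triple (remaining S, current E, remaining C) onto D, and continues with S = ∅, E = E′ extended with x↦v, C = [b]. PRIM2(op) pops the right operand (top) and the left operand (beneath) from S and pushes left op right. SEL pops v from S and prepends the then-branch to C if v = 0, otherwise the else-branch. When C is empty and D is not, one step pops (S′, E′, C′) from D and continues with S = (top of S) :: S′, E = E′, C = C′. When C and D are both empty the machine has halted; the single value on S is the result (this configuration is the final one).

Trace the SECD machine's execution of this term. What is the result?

Answer: -109

Execution trace:
step 0: ⟨S=∅; E=∅; C=[(if0 (-1 * -2) then (let p = -2 in p) else ((λy. (((λv. v) -1) - (6 * y))) (6 - (4 * -3))))]; D=∅⟩
step 1: ⟨S=∅; E=∅; C=[(-1 * -2) :: SEL]; D=∅⟩
step 2: ⟨S=∅; E=∅; C=[-1 :: -2 :: PRIM2(mul) :: SEL]; D=∅⟩
step 3: ⟨S=[-1]; E=∅; C=[-2 :: PRIM2(mul) :: SEL]; D=∅⟩
step 4: ⟨S=[-2 :: -1]; E=∅; C=[PRIM2(mul) :: SEL]; D=∅⟩
step 5: ⟨S=[2]; E=∅; C=[SEL]; D=∅⟩
step 6: ⟨S=∅; E=∅; C=[((λy. (((λv. v) -1) - (6 * y))) (6 - (4 * -3)))]; D=∅⟩
step 7: ⟨S=∅; E=∅; C=[(6 - (4 * -3)) :: (λy. (((λv. v) -1) - (6 * y))) :: AP]; D=∅⟩
step 8: ⟨S=∅; E=∅; C=[6 :: (4 * -3) :: PRIM2(sub) :: (λy. (((λv. v) -1) - (6 * y))) :: AP]; D=∅⟩
step 9: ⟨S=[6]; E=∅; C=[(4 * -3) :: PRIM2(sub) :: (λy. (((λv. v) -1) - (6 * y))) :: AP]; D=∅⟩
step 10: ⟨S=[6]; E=∅; C=[4 :: -3 :: PRIM2(mul) :: PRIM2(sub) :: (λy. (((λv. v) -1) - (6 * y))) :: AP]; D=∅⟩
step 11: ⟨S=[4 :: 6]; E=∅; C=[-3 :: PRIM2(mul) :: PRIM2(sub) :: (λy. (((λv. v) -1) - (6 * y))) :: AP]; D=∅⟩
step 12: ⟨S=[-3 :: 4 :: 6]; E=∅; C=[PRIM2(mul) :: PRIM2(sub) :: (λy. (((λv. v) -1) - (6 * y))) :: AP]; D=∅⟩
step 13: ⟨S=[-12 :: 6]; E=∅; C=[PRIM2(sub) :: (λy. (((λv. v) -1) - (6 * y))) :: AP]; D=∅⟩
step 14: ⟨S=[18]; E=∅; C=[(λy. (((λv. v) -1) - (6 * y))) :: AP]; D=∅⟩
step 15: ⟨S=[clo(λy. (((λv. v) -1) - (6 * y)), ∅) :: 18]; E=∅; C=[AP]; D=∅⟩
step 16: ⟨S=∅; E={y↦18}; C=[(((λv. v) -1) - (6 * y))]; D=[(∅, ∅, ∅)]⟩
step 17: ⟨S=∅; E={y↦18}; C=[((λv. v) -1) :: (6 * y) :: PRIM2(sub)]; D=[(∅, ∅, ∅)]⟩
step 18: ⟨S=∅; E={y↦18}; C=[-1 :: (λv. v) :: AP :: (6 * y) :: PRIM2(sub)]; D=[(∅, ∅, ∅)]⟩
step 19: ⟨S=[-1]; E={y↦18}; C=[(λv. v) :: AP :: (6 * y) :: PRIM2(sub)]; D=[(∅, ∅, ∅)]⟩
step 20: ⟨S=[clo(λv. v, {y↦18}) :: -1]; E={y↦18}; C=[AP :: (6 * y) :: PRIM2(sub)]; D=[(∅, ∅, ∅)]⟩
step 21: ⟨S=∅; E={v↦-1, y↦18}; C=[v]; D=[(∅, {y↦18}, [(6 * y) :: PRIM2(sub)]) :: (∅, ∅, ∅)]⟩
step 22: ⟨S=[-1]; E={v↦-1, y↦18}; C=∅; D=[(∅, {y↦18}, [(6 * y) :: PRIM2(sub)]) :: (∅, ∅, ∅)]⟩
step 23: ⟨S=[-1]; E={y↦18}; C=[(6 * y) :: PRIM2(sub)]; D=[(∅, ∅, ∅)]⟩
step 24: ⟨S=[-1]; E={y↦18}; C=[6 :: y :: PRIM2(mul) :: PRIM2(sub)]; D=[(∅, ∅, ∅)]⟩
step 25: ⟨S=[6 :: -1]; E={y↦18}; C=[y :: PRIM2(mul) :: PRIM2(sub)]; D=[(∅, ∅, ∅)]⟩
step 26: ⟨S=[18 :: 6 :: -1]; E={y↦18}; C=[PRIM2(mul) :: PRIM2(sub)]; D=[(∅, ∅, ∅)]⟩
step 27: ⟨S=[108 :: -1]; E={y↦18}; C=[PRIM2(sub)]; D=[(∅, ∅, ∅)]⟩
step 28: ⟨S=[-109]; E={y↦18}; C=∅; D=[(∅, ∅, ∅)]⟩
step 29: ⟨S=[-109]; E=∅; C=∅; D=∅⟩
→ final value -109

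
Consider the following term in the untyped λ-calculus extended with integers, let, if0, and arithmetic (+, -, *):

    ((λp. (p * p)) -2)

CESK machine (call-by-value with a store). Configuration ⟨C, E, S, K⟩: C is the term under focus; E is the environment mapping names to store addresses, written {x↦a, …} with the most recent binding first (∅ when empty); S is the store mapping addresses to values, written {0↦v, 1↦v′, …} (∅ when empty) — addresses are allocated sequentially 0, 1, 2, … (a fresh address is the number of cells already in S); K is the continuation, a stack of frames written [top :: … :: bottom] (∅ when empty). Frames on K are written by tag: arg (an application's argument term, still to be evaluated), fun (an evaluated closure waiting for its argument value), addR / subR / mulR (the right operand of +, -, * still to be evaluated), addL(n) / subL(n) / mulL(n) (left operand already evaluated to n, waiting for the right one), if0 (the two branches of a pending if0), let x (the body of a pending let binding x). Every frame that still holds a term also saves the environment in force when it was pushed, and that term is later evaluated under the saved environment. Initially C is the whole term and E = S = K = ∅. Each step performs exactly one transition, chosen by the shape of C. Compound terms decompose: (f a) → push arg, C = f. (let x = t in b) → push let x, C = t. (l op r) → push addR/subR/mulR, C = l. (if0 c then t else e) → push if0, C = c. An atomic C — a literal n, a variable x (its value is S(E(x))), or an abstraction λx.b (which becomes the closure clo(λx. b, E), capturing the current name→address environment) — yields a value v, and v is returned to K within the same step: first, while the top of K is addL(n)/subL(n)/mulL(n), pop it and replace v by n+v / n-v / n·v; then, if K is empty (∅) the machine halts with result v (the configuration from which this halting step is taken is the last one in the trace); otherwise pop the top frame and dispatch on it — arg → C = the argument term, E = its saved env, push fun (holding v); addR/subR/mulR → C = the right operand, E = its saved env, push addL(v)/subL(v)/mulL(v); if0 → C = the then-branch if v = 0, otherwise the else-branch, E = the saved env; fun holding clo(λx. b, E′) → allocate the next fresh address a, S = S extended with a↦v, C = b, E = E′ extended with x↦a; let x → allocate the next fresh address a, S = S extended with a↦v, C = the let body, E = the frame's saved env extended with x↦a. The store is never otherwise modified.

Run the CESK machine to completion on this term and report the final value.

Answer: 4

Machine steps:
t=0: [C=((λp. (p * p)) -2) | E=∅ | S=∅ | K=∅]
t=1: [C=(λp. (p * p)) | E=∅ | S=∅ | K=[arg]]
t=2: [C=-2 | E=∅ | S=∅ | K=[fun]]
t=3: [C=(p * p) | E={p↦0} | S={0↦-2} | K=∅]
t=4: [C=p | E={p↦0} | S={0↦-2} | K=[mulR]]
t=5: [C=p | E={p↦0} | S={0↦-2} | K=[mulL(-2)]]
→ final value 4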